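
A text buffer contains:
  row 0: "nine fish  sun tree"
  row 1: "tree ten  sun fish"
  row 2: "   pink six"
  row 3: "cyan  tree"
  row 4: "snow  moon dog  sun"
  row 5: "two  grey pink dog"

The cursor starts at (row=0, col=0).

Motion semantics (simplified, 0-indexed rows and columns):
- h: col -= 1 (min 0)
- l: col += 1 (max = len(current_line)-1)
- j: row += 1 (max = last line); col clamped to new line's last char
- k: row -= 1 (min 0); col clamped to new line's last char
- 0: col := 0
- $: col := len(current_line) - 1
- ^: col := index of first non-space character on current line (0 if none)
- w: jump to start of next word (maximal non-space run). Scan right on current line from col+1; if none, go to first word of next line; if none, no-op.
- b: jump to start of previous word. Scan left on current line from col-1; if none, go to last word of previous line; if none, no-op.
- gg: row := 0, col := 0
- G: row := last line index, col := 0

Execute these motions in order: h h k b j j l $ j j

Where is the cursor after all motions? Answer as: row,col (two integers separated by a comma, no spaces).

Answer: 4,9

Derivation:
After 1 (h): row=0 col=0 char='n'
After 2 (h): row=0 col=0 char='n'
After 3 (k): row=0 col=0 char='n'
After 4 (b): row=0 col=0 char='n'
After 5 (j): row=1 col=0 char='t'
After 6 (j): row=2 col=0 char='_'
After 7 (l): row=2 col=1 char='_'
After 8 ($): row=2 col=10 char='x'
After 9 (j): row=3 col=9 char='e'
After 10 (j): row=4 col=9 char='n'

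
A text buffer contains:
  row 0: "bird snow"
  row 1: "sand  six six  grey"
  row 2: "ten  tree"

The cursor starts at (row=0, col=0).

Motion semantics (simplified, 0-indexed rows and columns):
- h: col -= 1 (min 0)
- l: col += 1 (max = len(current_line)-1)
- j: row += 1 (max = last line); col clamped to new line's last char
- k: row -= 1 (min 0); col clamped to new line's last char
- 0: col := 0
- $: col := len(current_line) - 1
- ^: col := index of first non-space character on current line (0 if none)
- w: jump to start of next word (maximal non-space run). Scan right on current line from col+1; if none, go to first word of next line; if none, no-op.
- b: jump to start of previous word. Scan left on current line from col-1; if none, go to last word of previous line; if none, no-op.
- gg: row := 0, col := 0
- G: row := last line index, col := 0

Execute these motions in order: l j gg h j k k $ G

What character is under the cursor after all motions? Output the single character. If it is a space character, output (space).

After 1 (l): row=0 col=1 char='i'
After 2 (j): row=1 col=1 char='a'
After 3 (gg): row=0 col=0 char='b'
After 4 (h): row=0 col=0 char='b'
After 5 (j): row=1 col=0 char='s'
After 6 (k): row=0 col=0 char='b'
After 7 (k): row=0 col=0 char='b'
After 8 ($): row=0 col=8 char='w'
After 9 (G): row=2 col=0 char='t'

Answer: t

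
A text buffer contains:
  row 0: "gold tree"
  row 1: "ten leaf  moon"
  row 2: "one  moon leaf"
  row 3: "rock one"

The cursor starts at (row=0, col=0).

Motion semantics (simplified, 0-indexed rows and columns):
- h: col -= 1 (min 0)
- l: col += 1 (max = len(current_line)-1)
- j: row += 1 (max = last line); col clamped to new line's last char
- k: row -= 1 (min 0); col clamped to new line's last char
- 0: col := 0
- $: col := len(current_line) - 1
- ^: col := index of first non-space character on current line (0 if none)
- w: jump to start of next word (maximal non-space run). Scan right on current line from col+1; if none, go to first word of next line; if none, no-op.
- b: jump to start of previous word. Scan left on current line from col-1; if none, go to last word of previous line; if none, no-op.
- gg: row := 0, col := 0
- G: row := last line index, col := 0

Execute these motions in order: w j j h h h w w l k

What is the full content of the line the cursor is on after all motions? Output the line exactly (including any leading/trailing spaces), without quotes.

Answer: ten leaf  moon

Derivation:
After 1 (w): row=0 col=5 char='t'
After 2 (j): row=1 col=5 char='e'
After 3 (j): row=2 col=5 char='m'
After 4 (h): row=2 col=4 char='_'
After 5 (h): row=2 col=3 char='_'
After 6 (h): row=2 col=2 char='e'
After 7 (w): row=2 col=5 char='m'
After 8 (w): row=2 col=10 char='l'
After 9 (l): row=2 col=11 char='e'
After 10 (k): row=1 col=11 char='o'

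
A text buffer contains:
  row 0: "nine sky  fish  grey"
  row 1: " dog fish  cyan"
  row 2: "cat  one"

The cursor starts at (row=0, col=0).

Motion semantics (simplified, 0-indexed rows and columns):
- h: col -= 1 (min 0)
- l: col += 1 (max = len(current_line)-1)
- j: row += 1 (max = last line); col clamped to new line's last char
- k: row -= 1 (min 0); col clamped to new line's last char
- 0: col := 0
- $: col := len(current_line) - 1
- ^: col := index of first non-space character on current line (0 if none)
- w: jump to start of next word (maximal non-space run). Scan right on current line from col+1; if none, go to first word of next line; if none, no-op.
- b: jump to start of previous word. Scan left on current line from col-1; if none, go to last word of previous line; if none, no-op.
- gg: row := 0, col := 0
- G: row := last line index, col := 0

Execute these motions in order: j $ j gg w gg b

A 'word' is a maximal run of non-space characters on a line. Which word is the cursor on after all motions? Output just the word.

Answer: nine

Derivation:
After 1 (j): row=1 col=0 char='_'
After 2 ($): row=1 col=14 char='n'
After 3 (j): row=2 col=7 char='e'
After 4 (gg): row=0 col=0 char='n'
After 5 (w): row=0 col=5 char='s'
After 6 (gg): row=0 col=0 char='n'
After 7 (b): row=0 col=0 char='n'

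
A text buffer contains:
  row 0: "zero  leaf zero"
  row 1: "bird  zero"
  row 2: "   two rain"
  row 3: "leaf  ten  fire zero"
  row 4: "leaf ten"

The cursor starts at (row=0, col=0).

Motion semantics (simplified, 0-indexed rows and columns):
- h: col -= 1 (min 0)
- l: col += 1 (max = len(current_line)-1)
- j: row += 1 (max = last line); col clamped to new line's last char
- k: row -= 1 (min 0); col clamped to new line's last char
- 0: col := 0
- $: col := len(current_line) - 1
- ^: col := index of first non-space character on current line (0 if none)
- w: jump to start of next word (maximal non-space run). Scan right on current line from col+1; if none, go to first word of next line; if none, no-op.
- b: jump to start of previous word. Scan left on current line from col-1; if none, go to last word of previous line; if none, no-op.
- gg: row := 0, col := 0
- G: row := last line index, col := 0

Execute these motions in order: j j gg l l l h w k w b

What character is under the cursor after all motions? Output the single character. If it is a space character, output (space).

After 1 (j): row=1 col=0 char='b'
After 2 (j): row=2 col=0 char='_'
After 3 (gg): row=0 col=0 char='z'
After 4 (l): row=0 col=1 char='e'
After 5 (l): row=0 col=2 char='r'
After 6 (l): row=0 col=3 char='o'
After 7 (h): row=0 col=2 char='r'
After 8 (w): row=0 col=6 char='l'
After 9 (k): row=0 col=6 char='l'
After 10 (w): row=0 col=11 char='z'
After 11 (b): row=0 col=6 char='l'

Answer: l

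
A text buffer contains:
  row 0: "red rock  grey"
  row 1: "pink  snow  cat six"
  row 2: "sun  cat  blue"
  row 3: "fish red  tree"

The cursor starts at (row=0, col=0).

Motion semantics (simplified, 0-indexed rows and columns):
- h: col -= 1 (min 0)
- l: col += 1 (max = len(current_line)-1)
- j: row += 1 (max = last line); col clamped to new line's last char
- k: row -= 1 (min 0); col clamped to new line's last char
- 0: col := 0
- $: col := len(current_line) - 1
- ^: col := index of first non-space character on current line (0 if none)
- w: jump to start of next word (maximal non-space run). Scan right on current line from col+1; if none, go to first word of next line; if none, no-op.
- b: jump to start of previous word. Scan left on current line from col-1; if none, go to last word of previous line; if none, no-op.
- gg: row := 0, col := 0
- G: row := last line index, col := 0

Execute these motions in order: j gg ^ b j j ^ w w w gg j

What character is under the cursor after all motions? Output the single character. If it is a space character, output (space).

Answer: p

Derivation:
After 1 (j): row=1 col=0 char='p'
After 2 (gg): row=0 col=0 char='r'
After 3 (^): row=0 col=0 char='r'
After 4 (b): row=0 col=0 char='r'
After 5 (j): row=1 col=0 char='p'
After 6 (j): row=2 col=0 char='s'
After 7 (^): row=2 col=0 char='s'
After 8 (w): row=2 col=5 char='c'
After 9 (w): row=2 col=10 char='b'
After 10 (w): row=3 col=0 char='f'
After 11 (gg): row=0 col=0 char='r'
After 12 (j): row=1 col=0 char='p'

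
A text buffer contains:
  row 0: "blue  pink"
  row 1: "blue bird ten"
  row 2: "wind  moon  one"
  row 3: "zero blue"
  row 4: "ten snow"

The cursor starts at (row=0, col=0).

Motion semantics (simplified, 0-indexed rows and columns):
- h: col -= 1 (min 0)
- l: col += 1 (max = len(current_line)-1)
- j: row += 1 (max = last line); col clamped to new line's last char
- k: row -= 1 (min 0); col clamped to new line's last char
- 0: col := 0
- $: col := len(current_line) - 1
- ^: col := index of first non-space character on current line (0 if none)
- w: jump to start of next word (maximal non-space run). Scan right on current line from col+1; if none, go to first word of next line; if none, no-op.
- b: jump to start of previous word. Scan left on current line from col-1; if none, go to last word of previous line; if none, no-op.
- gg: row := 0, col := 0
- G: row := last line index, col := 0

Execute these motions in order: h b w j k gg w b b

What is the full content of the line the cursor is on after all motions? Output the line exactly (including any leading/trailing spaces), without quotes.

After 1 (h): row=0 col=0 char='b'
After 2 (b): row=0 col=0 char='b'
After 3 (w): row=0 col=6 char='p'
After 4 (j): row=1 col=6 char='i'
After 5 (k): row=0 col=6 char='p'
After 6 (gg): row=0 col=0 char='b'
After 7 (w): row=0 col=6 char='p'
After 8 (b): row=0 col=0 char='b'
After 9 (b): row=0 col=0 char='b'

Answer: blue  pink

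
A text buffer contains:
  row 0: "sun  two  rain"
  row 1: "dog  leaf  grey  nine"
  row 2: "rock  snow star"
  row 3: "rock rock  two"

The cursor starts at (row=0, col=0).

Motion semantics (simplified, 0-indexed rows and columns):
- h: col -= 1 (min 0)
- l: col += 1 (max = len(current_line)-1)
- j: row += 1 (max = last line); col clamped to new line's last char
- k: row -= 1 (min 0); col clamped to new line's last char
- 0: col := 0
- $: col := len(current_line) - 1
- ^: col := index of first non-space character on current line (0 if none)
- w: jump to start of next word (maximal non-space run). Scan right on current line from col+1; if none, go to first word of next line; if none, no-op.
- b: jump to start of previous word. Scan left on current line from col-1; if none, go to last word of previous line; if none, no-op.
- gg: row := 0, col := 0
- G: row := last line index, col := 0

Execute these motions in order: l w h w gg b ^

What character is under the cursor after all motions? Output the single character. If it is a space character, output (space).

After 1 (l): row=0 col=1 char='u'
After 2 (w): row=0 col=5 char='t'
After 3 (h): row=0 col=4 char='_'
After 4 (w): row=0 col=5 char='t'
After 5 (gg): row=0 col=0 char='s'
After 6 (b): row=0 col=0 char='s'
After 7 (^): row=0 col=0 char='s'

Answer: s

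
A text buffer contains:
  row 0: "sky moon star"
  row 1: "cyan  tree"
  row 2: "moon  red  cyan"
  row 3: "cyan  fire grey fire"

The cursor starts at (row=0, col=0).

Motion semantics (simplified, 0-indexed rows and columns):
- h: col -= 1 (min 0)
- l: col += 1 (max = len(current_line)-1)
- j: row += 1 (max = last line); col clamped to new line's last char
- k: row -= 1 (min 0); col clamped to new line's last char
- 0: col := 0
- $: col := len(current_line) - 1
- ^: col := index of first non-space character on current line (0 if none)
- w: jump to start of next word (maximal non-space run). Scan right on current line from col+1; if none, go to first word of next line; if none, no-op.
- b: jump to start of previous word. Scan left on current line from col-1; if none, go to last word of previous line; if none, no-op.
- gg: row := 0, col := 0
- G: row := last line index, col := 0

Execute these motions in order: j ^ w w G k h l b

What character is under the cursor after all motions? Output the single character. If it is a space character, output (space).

After 1 (j): row=1 col=0 char='c'
After 2 (^): row=1 col=0 char='c'
After 3 (w): row=1 col=6 char='t'
After 4 (w): row=2 col=0 char='m'
After 5 (G): row=3 col=0 char='c'
After 6 (k): row=2 col=0 char='m'
After 7 (h): row=2 col=0 char='m'
After 8 (l): row=2 col=1 char='o'
After 9 (b): row=2 col=0 char='m'

Answer: m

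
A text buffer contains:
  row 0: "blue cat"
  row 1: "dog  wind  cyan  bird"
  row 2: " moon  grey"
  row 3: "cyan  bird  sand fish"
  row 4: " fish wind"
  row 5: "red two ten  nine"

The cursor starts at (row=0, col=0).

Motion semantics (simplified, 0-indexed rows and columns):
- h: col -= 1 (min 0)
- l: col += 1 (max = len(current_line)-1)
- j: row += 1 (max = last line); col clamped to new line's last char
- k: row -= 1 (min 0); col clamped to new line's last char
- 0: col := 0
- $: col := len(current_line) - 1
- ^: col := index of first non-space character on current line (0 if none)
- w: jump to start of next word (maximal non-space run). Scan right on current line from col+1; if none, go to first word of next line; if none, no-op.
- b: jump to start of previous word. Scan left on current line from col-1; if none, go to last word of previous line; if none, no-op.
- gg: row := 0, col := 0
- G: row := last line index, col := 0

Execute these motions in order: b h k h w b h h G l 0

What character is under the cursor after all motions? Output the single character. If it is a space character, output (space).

After 1 (b): row=0 col=0 char='b'
After 2 (h): row=0 col=0 char='b'
After 3 (k): row=0 col=0 char='b'
After 4 (h): row=0 col=0 char='b'
After 5 (w): row=0 col=5 char='c'
After 6 (b): row=0 col=0 char='b'
After 7 (h): row=0 col=0 char='b'
After 8 (h): row=0 col=0 char='b'
After 9 (G): row=5 col=0 char='r'
After 10 (l): row=5 col=1 char='e'
After 11 (0): row=5 col=0 char='r'

Answer: r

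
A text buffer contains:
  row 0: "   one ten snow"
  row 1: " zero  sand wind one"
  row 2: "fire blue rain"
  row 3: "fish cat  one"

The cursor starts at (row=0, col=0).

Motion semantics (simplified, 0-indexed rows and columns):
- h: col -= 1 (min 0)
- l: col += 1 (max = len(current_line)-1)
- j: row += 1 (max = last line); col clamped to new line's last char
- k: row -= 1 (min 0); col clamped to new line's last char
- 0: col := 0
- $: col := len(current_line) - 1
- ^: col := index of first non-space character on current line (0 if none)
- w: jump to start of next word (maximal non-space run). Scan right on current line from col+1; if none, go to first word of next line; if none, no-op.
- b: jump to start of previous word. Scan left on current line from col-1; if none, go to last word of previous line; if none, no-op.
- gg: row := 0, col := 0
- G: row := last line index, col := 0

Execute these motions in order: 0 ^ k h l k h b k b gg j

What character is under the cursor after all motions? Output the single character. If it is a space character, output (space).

Answer: (space)

Derivation:
After 1 (0): row=0 col=0 char='_'
After 2 (^): row=0 col=3 char='o'
After 3 (k): row=0 col=3 char='o'
After 4 (h): row=0 col=2 char='_'
After 5 (l): row=0 col=3 char='o'
After 6 (k): row=0 col=3 char='o'
After 7 (h): row=0 col=2 char='_'
After 8 (b): row=0 col=2 char='_'
After 9 (k): row=0 col=2 char='_'
After 10 (b): row=0 col=2 char='_'
After 11 (gg): row=0 col=0 char='_'
After 12 (j): row=1 col=0 char='_'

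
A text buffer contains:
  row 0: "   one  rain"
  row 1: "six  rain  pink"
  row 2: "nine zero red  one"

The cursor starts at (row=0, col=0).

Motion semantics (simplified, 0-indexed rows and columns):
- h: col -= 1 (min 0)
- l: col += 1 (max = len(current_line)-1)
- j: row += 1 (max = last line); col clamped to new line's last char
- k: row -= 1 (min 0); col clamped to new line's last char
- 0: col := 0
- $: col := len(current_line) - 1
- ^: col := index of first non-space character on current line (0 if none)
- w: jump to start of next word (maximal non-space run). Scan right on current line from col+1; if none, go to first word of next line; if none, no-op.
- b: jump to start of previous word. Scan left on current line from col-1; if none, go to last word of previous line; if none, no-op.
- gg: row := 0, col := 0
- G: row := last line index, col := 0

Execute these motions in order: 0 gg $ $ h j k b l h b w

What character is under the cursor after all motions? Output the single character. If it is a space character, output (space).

After 1 (0): row=0 col=0 char='_'
After 2 (gg): row=0 col=0 char='_'
After 3 ($): row=0 col=11 char='n'
After 4 ($): row=0 col=11 char='n'
After 5 (h): row=0 col=10 char='i'
After 6 (j): row=1 col=10 char='_'
After 7 (k): row=0 col=10 char='i'
After 8 (b): row=0 col=8 char='r'
After 9 (l): row=0 col=9 char='a'
After 10 (h): row=0 col=8 char='r'
After 11 (b): row=0 col=3 char='o'
After 12 (w): row=0 col=8 char='r'

Answer: r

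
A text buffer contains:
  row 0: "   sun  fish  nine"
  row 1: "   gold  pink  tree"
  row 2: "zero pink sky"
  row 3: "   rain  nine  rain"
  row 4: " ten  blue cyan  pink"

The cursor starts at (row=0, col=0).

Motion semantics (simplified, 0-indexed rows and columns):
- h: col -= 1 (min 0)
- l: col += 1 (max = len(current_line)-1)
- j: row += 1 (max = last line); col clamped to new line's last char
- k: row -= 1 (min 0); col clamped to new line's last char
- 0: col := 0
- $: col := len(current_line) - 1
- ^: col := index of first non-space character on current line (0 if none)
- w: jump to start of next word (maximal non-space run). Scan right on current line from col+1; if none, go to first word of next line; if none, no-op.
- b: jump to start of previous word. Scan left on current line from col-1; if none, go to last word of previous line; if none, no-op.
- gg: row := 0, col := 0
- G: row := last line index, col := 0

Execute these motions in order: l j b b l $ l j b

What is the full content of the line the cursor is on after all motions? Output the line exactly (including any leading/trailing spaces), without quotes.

Answer:    gold  pink  tree

Derivation:
After 1 (l): row=0 col=1 char='_'
After 2 (j): row=1 col=1 char='_'
After 3 (b): row=0 col=14 char='n'
After 4 (b): row=0 col=8 char='f'
After 5 (l): row=0 col=9 char='i'
After 6 ($): row=0 col=17 char='e'
After 7 (l): row=0 col=17 char='e'
After 8 (j): row=1 col=17 char='e'
After 9 (b): row=1 col=15 char='t'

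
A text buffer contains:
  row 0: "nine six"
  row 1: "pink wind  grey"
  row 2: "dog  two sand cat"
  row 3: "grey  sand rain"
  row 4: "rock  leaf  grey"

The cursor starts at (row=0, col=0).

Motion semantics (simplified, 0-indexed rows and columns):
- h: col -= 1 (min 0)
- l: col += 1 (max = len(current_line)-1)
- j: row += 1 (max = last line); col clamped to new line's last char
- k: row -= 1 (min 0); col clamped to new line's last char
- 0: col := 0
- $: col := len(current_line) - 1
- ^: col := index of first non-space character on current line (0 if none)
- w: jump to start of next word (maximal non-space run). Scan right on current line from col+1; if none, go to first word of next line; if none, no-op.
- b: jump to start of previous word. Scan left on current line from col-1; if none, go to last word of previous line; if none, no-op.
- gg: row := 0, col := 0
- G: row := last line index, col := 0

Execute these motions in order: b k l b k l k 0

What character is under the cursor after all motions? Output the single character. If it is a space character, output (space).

After 1 (b): row=0 col=0 char='n'
After 2 (k): row=0 col=0 char='n'
After 3 (l): row=0 col=1 char='i'
After 4 (b): row=0 col=0 char='n'
After 5 (k): row=0 col=0 char='n'
After 6 (l): row=0 col=1 char='i'
After 7 (k): row=0 col=1 char='i'
After 8 (0): row=0 col=0 char='n'

Answer: n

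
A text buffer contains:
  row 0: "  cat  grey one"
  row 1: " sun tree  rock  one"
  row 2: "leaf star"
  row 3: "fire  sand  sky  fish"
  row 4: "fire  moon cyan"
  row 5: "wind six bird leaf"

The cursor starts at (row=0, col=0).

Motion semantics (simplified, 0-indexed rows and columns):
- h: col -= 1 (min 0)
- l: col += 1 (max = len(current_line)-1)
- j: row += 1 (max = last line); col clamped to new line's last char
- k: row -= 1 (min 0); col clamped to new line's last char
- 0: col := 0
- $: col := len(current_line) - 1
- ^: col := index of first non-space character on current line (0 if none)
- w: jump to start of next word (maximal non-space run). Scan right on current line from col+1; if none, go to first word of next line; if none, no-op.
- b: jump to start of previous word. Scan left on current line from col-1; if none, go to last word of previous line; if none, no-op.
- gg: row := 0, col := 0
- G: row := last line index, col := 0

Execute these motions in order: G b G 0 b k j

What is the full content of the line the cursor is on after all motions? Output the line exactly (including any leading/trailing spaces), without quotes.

Answer: fire  moon cyan

Derivation:
After 1 (G): row=5 col=0 char='w'
After 2 (b): row=4 col=11 char='c'
After 3 (G): row=5 col=0 char='w'
After 4 (0): row=5 col=0 char='w'
After 5 (b): row=4 col=11 char='c'
After 6 (k): row=3 col=11 char='_'
After 7 (j): row=4 col=11 char='c'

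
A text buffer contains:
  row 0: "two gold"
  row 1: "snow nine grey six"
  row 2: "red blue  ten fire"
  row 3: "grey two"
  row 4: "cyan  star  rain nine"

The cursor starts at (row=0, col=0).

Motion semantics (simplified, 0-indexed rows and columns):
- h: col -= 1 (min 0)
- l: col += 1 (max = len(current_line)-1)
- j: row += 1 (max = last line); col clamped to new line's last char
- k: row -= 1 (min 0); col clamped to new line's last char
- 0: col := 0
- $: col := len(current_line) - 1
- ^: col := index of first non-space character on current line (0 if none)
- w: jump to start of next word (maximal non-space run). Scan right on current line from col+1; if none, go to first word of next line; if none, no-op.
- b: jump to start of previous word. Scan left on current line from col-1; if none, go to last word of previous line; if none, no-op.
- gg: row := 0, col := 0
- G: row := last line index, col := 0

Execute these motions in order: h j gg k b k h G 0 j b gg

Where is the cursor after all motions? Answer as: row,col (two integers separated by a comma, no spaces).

Answer: 0,0

Derivation:
After 1 (h): row=0 col=0 char='t'
After 2 (j): row=1 col=0 char='s'
After 3 (gg): row=0 col=0 char='t'
After 4 (k): row=0 col=0 char='t'
After 5 (b): row=0 col=0 char='t'
After 6 (k): row=0 col=0 char='t'
After 7 (h): row=0 col=0 char='t'
After 8 (G): row=4 col=0 char='c'
After 9 (0): row=4 col=0 char='c'
After 10 (j): row=4 col=0 char='c'
After 11 (b): row=3 col=5 char='t'
After 12 (gg): row=0 col=0 char='t'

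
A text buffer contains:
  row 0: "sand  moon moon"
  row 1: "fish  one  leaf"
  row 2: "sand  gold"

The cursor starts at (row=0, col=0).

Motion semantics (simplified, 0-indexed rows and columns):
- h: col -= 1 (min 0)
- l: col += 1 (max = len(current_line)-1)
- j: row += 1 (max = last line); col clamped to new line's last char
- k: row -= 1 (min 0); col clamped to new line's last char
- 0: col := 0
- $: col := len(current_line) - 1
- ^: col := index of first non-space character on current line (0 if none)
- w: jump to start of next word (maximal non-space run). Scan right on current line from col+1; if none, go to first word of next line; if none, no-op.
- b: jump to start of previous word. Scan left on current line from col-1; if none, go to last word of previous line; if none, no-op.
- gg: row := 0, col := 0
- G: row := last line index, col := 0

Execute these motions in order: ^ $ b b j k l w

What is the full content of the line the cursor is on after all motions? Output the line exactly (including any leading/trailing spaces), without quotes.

After 1 (^): row=0 col=0 char='s'
After 2 ($): row=0 col=14 char='n'
After 3 (b): row=0 col=11 char='m'
After 4 (b): row=0 col=6 char='m'
After 5 (j): row=1 col=6 char='o'
After 6 (k): row=0 col=6 char='m'
After 7 (l): row=0 col=7 char='o'
After 8 (w): row=0 col=11 char='m'

Answer: sand  moon moon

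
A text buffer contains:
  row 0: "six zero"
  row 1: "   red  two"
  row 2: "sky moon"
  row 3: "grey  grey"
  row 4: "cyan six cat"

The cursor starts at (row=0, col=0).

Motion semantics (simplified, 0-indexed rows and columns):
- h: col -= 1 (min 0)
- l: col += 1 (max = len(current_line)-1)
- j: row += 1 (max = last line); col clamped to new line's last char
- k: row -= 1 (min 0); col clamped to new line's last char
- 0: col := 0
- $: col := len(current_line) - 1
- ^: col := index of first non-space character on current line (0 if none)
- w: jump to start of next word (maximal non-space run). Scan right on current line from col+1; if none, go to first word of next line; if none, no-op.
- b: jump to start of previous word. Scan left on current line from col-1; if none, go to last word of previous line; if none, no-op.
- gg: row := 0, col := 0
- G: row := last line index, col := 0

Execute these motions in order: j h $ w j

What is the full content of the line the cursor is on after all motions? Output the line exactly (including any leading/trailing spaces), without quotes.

After 1 (j): row=1 col=0 char='_'
After 2 (h): row=1 col=0 char='_'
After 3 ($): row=1 col=10 char='o'
After 4 (w): row=2 col=0 char='s'
After 5 (j): row=3 col=0 char='g'

Answer: grey  grey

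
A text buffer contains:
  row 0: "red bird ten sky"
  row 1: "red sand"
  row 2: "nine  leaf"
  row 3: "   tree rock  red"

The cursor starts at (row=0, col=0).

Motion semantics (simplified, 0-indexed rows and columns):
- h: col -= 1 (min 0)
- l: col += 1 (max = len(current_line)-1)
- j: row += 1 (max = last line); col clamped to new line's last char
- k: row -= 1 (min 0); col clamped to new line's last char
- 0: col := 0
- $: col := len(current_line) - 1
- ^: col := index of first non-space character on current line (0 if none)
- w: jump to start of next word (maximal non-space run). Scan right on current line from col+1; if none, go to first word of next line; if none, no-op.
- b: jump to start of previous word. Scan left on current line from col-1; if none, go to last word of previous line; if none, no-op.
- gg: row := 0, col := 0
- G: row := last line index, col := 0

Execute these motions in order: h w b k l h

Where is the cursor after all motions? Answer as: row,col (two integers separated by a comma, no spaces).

After 1 (h): row=0 col=0 char='r'
After 2 (w): row=0 col=4 char='b'
After 3 (b): row=0 col=0 char='r'
After 4 (k): row=0 col=0 char='r'
After 5 (l): row=0 col=1 char='e'
After 6 (h): row=0 col=0 char='r'

Answer: 0,0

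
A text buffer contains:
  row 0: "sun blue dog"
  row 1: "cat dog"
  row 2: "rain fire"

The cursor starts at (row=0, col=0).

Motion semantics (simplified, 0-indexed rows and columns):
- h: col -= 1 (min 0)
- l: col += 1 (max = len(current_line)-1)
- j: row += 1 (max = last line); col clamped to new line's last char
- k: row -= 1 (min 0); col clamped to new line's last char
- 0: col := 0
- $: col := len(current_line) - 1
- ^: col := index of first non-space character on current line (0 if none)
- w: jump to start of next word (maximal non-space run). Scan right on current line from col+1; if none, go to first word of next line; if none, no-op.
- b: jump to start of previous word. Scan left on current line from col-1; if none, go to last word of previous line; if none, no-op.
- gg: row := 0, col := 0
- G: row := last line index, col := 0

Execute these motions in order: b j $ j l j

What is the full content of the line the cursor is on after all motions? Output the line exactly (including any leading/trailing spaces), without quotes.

Answer: rain fire

Derivation:
After 1 (b): row=0 col=0 char='s'
After 2 (j): row=1 col=0 char='c'
After 3 ($): row=1 col=6 char='g'
After 4 (j): row=2 col=6 char='i'
After 5 (l): row=2 col=7 char='r'
After 6 (j): row=2 col=7 char='r'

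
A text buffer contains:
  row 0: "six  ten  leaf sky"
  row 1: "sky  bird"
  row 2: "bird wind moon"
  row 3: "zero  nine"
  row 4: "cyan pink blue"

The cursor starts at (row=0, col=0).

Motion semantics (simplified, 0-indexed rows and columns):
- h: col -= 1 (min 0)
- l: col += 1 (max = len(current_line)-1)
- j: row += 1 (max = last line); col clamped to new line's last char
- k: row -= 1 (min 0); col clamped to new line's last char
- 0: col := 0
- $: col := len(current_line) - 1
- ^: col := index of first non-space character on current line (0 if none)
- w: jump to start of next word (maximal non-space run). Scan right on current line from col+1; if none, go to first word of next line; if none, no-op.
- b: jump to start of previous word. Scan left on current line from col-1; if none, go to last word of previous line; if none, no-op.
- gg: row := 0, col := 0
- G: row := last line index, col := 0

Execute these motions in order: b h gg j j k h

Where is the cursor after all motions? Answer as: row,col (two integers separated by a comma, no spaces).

Answer: 1,0

Derivation:
After 1 (b): row=0 col=0 char='s'
After 2 (h): row=0 col=0 char='s'
After 3 (gg): row=0 col=0 char='s'
After 4 (j): row=1 col=0 char='s'
After 5 (j): row=2 col=0 char='b'
After 6 (k): row=1 col=0 char='s'
After 7 (h): row=1 col=0 char='s'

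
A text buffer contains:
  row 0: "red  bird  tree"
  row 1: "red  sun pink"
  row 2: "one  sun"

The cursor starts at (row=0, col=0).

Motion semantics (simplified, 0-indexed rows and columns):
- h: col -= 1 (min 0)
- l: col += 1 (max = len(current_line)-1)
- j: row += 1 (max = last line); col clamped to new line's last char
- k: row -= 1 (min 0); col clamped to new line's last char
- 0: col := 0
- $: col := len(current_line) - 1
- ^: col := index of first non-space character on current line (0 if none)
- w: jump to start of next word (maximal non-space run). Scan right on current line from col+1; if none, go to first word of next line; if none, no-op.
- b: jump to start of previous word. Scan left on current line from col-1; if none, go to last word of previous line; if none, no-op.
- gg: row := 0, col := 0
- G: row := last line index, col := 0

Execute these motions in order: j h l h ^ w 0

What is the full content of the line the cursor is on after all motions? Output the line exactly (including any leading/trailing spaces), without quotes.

After 1 (j): row=1 col=0 char='r'
After 2 (h): row=1 col=0 char='r'
After 3 (l): row=1 col=1 char='e'
After 4 (h): row=1 col=0 char='r'
After 5 (^): row=1 col=0 char='r'
After 6 (w): row=1 col=5 char='s'
After 7 (0): row=1 col=0 char='r'

Answer: red  sun pink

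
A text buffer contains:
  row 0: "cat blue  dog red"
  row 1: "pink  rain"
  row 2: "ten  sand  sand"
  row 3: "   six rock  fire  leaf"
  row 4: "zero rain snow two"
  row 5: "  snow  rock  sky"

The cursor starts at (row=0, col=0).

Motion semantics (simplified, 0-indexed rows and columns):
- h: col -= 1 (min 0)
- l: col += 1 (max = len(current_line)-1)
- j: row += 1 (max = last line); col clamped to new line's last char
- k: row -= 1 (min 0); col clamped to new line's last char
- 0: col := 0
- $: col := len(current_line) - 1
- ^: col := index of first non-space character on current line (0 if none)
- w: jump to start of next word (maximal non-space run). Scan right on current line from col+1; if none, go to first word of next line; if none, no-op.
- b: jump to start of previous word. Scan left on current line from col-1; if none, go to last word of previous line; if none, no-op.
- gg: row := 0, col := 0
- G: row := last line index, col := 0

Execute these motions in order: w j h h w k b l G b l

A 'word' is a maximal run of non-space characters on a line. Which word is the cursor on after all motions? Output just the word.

After 1 (w): row=0 col=4 char='b'
After 2 (j): row=1 col=4 char='_'
After 3 (h): row=1 col=3 char='k'
After 4 (h): row=1 col=2 char='n'
After 5 (w): row=1 col=6 char='r'
After 6 (k): row=0 col=6 char='u'
After 7 (b): row=0 col=4 char='b'
After 8 (l): row=0 col=5 char='l'
After 9 (G): row=5 col=0 char='_'
After 10 (b): row=4 col=15 char='t'
After 11 (l): row=4 col=16 char='w'

Answer: two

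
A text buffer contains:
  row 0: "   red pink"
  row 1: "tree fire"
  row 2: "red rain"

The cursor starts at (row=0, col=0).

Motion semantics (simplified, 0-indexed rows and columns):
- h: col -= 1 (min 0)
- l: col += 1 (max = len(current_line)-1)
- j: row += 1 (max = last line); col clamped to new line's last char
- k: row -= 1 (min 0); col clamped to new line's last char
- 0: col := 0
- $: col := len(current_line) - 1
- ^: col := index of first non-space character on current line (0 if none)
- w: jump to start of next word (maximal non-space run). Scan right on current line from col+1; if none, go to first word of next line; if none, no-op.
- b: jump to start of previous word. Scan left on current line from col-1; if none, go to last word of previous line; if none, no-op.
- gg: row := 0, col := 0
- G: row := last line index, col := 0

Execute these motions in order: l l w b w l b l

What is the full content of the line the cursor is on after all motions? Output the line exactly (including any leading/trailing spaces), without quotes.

Answer:    red pink

Derivation:
After 1 (l): row=0 col=1 char='_'
After 2 (l): row=0 col=2 char='_'
After 3 (w): row=0 col=3 char='r'
After 4 (b): row=0 col=3 char='r'
After 5 (w): row=0 col=7 char='p'
After 6 (l): row=0 col=8 char='i'
After 7 (b): row=0 col=7 char='p'
After 8 (l): row=0 col=8 char='i'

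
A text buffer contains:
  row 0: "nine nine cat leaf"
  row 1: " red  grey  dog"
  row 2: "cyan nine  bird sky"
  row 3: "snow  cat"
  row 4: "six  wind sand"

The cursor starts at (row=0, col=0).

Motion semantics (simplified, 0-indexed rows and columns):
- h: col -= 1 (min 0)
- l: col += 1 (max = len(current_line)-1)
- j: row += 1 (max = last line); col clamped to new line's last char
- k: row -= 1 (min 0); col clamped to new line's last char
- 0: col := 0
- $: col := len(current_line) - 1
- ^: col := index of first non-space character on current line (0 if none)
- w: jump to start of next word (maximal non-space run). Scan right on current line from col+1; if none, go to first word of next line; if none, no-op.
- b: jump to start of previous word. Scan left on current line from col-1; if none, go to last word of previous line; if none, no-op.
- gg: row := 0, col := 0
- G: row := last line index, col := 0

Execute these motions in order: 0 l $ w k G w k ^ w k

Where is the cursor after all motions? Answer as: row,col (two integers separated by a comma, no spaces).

After 1 (0): row=0 col=0 char='n'
After 2 (l): row=0 col=1 char='i'
After 3 ($): row=0 col=17 char='f'
After 4 (w): row=1 col=1 char='r'
After 5 (k): row=0 col=1 char='i'
After 6 (G): row=4 col=0 char='s'
After 7 (w): row=4 col=5 char='w'
After 8 (k): row=3 col=5 char='_'
After 9 (^): row=3 col=0 char='s'
After 10 (w): row=3 col=6 char='c'
After 11 (k): row=2 col=6 char='i'

Answer: 2,6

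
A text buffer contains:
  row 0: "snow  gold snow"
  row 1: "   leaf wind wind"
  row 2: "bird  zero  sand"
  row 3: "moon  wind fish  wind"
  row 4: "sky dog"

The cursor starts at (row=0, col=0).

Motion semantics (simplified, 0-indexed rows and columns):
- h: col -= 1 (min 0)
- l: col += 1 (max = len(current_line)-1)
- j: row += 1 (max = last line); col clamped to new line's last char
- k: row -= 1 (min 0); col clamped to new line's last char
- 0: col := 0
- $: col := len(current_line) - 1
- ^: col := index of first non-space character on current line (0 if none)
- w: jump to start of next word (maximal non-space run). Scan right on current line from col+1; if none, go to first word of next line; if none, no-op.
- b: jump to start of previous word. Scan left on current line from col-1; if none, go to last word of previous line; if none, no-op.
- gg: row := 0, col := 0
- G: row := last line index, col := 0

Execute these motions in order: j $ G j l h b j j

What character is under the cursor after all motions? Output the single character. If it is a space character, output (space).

After 1 (j): row=1 col=0 char='_'
After 2 ($): row=1 col=16 char='d'
After 3 (G): row=4 col=0 char='s'
After 4 (j): row=4 col=0 char='s'
After 5 (l): row=4 col=1 char='k'
After 6 (h): row=4 col=0 char='s'
After 7 (b): row=3 col=17 char='w'
After 8 (j): row=4 col=6 char='g'
After 9 (j): row=4 col=6 char='g'

Answer: g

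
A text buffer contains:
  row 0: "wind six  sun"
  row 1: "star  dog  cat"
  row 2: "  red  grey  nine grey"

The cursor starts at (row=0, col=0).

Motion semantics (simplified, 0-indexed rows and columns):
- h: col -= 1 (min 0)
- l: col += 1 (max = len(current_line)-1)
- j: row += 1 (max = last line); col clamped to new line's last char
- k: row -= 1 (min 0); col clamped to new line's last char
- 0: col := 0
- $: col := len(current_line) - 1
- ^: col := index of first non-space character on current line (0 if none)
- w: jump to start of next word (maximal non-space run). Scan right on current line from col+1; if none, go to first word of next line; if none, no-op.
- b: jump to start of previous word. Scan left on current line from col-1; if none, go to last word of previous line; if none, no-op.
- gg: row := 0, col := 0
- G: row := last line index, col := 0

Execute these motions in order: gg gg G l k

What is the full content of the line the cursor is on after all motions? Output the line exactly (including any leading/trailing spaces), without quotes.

After 1 (gg): row=0 col=0 char='w'
After 2 (gg): row=0 col=0 char='w'
After 3 (G): row=2 col=0 char='_'
After 4 (l): row=2 col=1 char='_'
After 5 (k): row=1 col=1 char='t'

Answer: star  dog  cat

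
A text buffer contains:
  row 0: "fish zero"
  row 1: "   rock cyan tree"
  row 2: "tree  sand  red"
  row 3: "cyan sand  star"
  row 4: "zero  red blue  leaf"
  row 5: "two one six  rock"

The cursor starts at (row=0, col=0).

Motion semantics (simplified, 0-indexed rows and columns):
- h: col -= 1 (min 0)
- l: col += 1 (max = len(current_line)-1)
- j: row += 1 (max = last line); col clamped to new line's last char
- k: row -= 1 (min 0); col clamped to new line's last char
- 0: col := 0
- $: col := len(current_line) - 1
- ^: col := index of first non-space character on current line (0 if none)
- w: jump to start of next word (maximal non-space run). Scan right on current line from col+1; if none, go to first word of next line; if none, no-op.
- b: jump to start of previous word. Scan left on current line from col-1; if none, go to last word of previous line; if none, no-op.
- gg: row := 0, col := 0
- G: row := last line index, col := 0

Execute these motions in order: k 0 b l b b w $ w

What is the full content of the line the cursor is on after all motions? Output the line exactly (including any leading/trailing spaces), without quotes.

After 1 (k): row=0 col=0 char='f'
After 2 (0): row=0 col=0 char='f'
After 3 (b): row=0 col=0 char='f'
After 4 (l): row=0 col=1 char='i'
After 5 (b): row=0 col=0 char='f'
After 6 (b): row=0 col=0 char='f'
After 7 (w): row=0 col=5 char='z'
After 8 ($): row=0 col=8 char='o'
After 9 (w): row=1 col=3 char='r'

Answer:    rock cyan tree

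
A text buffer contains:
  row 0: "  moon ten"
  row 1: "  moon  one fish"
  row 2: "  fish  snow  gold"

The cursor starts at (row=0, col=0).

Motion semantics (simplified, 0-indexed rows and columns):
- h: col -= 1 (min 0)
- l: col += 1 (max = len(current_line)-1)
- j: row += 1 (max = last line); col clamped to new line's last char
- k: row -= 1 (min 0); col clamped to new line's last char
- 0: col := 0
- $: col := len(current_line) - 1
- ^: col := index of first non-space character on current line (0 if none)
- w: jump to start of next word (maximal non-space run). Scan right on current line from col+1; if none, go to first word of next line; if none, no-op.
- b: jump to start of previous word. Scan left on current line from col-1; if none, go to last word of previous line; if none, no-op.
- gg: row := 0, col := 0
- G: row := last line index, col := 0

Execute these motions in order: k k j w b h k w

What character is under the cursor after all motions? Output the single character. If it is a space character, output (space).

After 1 (k): row=0 col=0 char='_'
After 2 (k): row=0 col=0 char='_'
After 3 (j): row=1 col=0 char='_'
After 4 (w): row=1 col=2 char='m'
After 5 (b): row=0 col=7 char='t'
After 6 (h): row=0 col=6 char='_'
After 7 (k): row=0 col=6 char='_'
After 8 (w): row=0 col=7 char='t'

Answer: t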